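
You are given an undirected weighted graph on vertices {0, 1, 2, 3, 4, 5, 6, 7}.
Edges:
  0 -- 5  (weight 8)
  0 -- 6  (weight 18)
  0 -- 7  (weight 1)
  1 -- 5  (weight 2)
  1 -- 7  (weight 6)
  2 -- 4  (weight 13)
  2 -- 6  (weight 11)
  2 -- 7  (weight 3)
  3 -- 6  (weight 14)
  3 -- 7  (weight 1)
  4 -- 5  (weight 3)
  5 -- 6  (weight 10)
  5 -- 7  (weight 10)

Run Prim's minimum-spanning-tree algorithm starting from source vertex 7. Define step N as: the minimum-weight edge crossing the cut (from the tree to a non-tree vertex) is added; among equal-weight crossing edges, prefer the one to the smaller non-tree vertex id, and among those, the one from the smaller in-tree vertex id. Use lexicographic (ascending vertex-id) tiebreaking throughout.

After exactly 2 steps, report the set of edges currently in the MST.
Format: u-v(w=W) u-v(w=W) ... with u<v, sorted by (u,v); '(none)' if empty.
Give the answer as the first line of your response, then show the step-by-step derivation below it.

0-7(w=1) 3-7(w=1)

step 1: add edge 0-7 (w=1); MST = {0-7(w=1)}
step 2: add edge 3-7 (w=1); MST = {0-7(w=1) 3-7(w=1)}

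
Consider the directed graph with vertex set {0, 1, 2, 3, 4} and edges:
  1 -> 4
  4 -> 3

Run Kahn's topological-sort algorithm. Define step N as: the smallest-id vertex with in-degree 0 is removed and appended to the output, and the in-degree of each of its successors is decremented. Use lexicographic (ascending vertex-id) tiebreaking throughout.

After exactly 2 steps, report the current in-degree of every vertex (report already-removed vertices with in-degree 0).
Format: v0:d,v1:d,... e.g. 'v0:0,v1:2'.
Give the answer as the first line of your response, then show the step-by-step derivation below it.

v0:0,v1:0,v2:0,v3:1,v4:0

step 1: output 0; order=[0]; indeg=(0,0,0,1,1)
step 2: output 1; order=[0,1]; indeg=(0,0,0,1,0)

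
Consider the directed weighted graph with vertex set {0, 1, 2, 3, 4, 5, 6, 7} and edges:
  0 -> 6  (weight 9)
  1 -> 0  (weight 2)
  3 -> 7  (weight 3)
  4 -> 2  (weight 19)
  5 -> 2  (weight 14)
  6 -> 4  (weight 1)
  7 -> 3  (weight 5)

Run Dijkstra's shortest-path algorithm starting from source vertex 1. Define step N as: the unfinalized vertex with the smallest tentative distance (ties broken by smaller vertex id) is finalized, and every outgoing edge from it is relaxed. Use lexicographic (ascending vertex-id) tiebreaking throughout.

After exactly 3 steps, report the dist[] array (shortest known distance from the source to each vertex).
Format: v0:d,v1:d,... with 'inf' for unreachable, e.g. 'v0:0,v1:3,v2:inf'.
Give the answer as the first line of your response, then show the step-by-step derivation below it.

v0:2,v1:0,v2:inf,v3:inf,v4:12,v5:inf,v6:11,v7:inf

step 1: dist = v0:2,v1:0,v2:inf,v3:inf,v4:inf,v5:inf,v6:inf,v7:inf
step 2: dist = v0:2,v1:0,v2:inf,v3:inf,v4:inf,v5:inf,v6:11,v7:inf
step 3: dist = v0:2,v1:0,v2:inf,v3:inf,v4:12,v5:inf,v6:11,v7:inf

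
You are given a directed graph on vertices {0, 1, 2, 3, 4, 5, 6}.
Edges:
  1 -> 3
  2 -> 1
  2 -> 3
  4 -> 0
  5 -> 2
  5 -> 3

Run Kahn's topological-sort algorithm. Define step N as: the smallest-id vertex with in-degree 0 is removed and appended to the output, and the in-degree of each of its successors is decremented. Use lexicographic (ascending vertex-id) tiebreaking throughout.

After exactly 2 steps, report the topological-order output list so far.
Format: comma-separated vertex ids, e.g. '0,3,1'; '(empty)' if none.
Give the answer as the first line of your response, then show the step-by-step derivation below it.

4,0

step 1: output 4; order=[4]; indeg=(0,1,1,3,0,0,0)
step 2: output 0; order=[4,0]; indeg=(0,1,1,3,0,0,0)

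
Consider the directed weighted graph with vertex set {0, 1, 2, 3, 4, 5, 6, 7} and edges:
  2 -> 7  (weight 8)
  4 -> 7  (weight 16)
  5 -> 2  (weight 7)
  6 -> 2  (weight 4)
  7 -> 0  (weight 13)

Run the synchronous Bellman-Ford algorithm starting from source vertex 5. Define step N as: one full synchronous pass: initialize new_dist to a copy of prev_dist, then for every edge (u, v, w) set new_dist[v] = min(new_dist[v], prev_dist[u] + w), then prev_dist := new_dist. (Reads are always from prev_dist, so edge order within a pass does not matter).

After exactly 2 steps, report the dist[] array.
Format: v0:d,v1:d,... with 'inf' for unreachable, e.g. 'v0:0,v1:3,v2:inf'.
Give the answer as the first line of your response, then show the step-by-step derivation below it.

v0:inf,v1:inf,v2:7,v3:inf,v4:inf,v5:0,v6:inf,v7:15

step 1: dist = v0:inf,v1:inf,v2:7,v3:inf,v4:inf,v5:0,v6:inf,v7:inf
step 2: dist = v0:inf,v1:inf,v2:7,v3:inf,v4:inf,v5:0,v6:inf,v7:15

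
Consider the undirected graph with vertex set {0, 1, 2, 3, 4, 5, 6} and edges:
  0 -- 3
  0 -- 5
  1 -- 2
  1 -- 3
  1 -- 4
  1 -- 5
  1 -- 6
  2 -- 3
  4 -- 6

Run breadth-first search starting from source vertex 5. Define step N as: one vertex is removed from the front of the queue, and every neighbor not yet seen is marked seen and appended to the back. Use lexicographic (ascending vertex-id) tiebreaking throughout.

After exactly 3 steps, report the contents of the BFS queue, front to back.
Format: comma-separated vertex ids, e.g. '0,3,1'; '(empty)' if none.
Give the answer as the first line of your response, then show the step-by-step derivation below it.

3,2,4,6

step 1: dequeue 5; queue=[0,1]; order=5
step 2: dequeue 0; queue=[1,3]; order=5,0
step 3: dequeue 1; queue=[3,2,4,6]; order=5,0,1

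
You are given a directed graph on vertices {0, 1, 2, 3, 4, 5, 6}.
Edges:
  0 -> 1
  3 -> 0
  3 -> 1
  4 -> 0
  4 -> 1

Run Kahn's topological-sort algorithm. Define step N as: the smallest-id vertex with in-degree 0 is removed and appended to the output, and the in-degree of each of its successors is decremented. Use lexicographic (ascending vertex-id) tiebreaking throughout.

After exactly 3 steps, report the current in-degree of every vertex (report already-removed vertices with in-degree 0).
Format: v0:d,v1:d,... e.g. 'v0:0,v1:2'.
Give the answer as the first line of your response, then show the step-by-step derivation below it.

v0:0,v1:1,v2:0,v3:0,v4:0,v5:0,v6:0

step 1: output 2; order=[2]; indeg=(2,3,0,0,0,0,0)
step 2: output 3; order=[2,3]; indeg=(1,2,0,0,0,0,0)
step 3: output 4; order=[2,3,4]; indeg=(0,1,0,0,0,0,0)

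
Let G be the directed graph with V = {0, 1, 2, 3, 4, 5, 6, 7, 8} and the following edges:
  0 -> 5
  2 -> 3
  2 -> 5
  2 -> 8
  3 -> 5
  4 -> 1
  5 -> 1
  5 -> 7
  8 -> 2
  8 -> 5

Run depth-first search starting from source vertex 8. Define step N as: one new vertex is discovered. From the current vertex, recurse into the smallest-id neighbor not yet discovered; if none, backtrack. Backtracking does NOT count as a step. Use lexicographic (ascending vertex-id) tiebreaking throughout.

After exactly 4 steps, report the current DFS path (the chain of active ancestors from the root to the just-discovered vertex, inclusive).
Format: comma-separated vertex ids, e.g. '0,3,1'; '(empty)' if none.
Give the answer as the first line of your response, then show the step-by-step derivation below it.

8,2,3,5

step 1: discover 8; path=8; order=8
step 2: discover 2; path=8>2; order=8,2
step 3: discover 3; path=8>2>3; order=8,2,3
step 4: discover 5; path=8>2>3>5; order=8,2,3,5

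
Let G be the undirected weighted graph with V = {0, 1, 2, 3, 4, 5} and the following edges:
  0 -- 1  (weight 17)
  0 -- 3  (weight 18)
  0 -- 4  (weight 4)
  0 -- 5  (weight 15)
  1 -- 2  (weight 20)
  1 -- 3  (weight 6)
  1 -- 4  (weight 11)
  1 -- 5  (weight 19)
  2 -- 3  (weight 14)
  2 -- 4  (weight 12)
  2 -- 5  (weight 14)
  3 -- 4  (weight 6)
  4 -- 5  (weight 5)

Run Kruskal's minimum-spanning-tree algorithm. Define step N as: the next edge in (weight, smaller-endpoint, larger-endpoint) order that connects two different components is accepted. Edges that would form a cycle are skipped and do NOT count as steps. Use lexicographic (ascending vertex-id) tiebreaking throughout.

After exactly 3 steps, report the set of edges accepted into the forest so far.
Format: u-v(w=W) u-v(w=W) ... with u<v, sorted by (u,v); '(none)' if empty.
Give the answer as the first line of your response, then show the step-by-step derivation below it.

0-4(w=4) 1-3(w=6) 4-5(w=5)

step 1: add edge 0-4 (w=4); MST = {0-4(w=4)}
step 2: add edge 4-5 (w=5); MST = {0-4(w=4) 4-5(w=5)}
step 3: add edge 1-3 (w=6); MST = {0-4(w=4) 1-3(w=6) 4-5(w=5)}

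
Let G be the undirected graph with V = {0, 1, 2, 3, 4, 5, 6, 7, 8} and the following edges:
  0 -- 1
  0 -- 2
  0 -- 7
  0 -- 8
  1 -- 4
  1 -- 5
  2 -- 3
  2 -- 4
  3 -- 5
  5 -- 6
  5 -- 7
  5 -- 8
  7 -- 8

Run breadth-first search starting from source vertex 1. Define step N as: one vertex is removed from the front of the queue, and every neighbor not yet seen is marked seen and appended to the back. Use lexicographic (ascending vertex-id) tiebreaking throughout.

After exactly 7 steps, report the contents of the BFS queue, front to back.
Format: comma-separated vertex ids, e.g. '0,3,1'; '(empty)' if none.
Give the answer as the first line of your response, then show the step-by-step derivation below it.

3,6

step 1: dequeue 1; queue=[0,4,5]; order=1
step 2: dequeue 0; queue=[4,5,2,7,8]; order=1,0
step 3: dequeue 4; queue=[5,2,7,8]; order=1,0,4
step 4: dequeue 5; queue=[2,7,8,3,6]; order=1,0,4,5
step 5: dequeue 2; queue=[7,8,3,6]; order=1,0,4,5,2
step 6: dequeue 7; queue=[8,3,6]; order=1,0,4,5,2,7
step 7: dequeue 8; queue=[3,6]; order=1,0,4,5,2,7,8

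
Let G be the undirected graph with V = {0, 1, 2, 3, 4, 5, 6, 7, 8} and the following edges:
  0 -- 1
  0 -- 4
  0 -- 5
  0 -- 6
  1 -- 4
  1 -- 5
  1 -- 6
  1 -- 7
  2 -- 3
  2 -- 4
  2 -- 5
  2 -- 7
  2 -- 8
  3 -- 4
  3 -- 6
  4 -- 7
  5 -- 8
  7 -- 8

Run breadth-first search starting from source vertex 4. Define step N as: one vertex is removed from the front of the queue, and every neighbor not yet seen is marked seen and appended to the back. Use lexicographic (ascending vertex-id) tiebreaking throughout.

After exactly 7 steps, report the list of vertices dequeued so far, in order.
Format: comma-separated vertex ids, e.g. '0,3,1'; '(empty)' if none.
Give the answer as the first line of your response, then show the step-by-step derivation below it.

4,0,1,2,3,7,5

step 1: dequeue 4; queue=[0,1,2,3,7]; order=4
step 2: dequeue 0; queue=[1,2,3,7,5,6]; order=4,0
step 3: dequeue 1; queue=[2,3,7,5,6]; order=4,0,1
step 4: dequeue 2; queue=[3,7,5,6,8]; order=4,0,1,2
step 5: dequeue 3; queue=[7,5,6,8]; order=4,0,1,2,3
step 6: dequeue 7; queue=[5,6,8]; order=4,0,1,2,3,7
step 7: dequeue 5; queue=[6,8]; order=4,0,1,2,3,7,5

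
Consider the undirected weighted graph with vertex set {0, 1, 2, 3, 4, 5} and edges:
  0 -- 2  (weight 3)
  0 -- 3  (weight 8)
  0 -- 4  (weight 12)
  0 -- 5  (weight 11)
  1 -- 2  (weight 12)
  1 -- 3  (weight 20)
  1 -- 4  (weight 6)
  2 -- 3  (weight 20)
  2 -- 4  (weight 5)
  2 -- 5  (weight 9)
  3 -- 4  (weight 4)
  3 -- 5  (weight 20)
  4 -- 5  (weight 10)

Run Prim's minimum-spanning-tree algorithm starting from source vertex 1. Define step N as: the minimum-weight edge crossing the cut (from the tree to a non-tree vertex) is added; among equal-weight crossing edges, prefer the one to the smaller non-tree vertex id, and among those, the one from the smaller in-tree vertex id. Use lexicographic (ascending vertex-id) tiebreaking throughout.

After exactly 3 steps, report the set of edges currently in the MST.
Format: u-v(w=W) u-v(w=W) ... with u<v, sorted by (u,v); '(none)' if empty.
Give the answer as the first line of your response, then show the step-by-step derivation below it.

1-4(w=6) 2-4(w=5) 3-4(w=4)

step 1: add edge 1-4 (w=6); MST = {1-4(w=6)}
step 2: add edge 3-4 (w=4); MST = {1-4(w=6) 3-4(w=4)}
step 3: add edge 2-4 (w=5); MST = {1-4(w=6) 2-4(w=5) 3-4(w=4)}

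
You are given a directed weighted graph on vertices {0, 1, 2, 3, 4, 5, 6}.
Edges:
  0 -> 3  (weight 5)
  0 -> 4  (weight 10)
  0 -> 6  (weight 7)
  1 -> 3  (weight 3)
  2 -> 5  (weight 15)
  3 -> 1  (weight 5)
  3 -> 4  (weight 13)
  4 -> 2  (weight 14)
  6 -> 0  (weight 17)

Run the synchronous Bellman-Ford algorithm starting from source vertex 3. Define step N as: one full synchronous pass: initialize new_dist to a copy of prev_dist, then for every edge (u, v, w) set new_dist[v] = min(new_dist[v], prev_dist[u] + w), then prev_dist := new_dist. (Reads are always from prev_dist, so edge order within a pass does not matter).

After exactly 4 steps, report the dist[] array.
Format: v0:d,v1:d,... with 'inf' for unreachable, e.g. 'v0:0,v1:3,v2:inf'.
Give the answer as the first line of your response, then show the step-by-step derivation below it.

v0:inf,v1:5,v2:27,v3:0,v4:13,v5:42,v6:inf

step 1: dist = v0:inf,v1:5,v2:inf,v3:0,v4:13,v5:inf,v6:inf
step 2: dist = v0:inf,v1:5,v2:27,v3:0,v4:13,v5:inf,v6:inf
step 3: dist = v0:inf,v1:5,v2:27,v3:0,v4:13,v5:42,v6:inf
step 4: dist = v0:inf,v1:5,v2:27,v3:0,v4:13,v5:42,v6:inf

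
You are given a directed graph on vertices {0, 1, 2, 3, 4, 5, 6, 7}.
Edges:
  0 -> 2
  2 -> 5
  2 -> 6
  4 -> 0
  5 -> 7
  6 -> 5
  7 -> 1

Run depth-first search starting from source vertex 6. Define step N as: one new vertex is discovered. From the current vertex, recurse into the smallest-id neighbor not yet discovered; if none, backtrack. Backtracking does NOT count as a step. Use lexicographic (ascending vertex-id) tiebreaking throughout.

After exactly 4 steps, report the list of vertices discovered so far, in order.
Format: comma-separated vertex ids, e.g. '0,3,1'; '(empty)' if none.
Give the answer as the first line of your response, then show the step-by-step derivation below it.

6,5,7,1

step 1: discover 6; path=6; order=6
step 2: discover 5; path=6>5; order=6,5
step 3: discover 7; path=6>5>7; order=6,5,7
step 4: discover 1; path=6>5>7>1; order=6,5,7,1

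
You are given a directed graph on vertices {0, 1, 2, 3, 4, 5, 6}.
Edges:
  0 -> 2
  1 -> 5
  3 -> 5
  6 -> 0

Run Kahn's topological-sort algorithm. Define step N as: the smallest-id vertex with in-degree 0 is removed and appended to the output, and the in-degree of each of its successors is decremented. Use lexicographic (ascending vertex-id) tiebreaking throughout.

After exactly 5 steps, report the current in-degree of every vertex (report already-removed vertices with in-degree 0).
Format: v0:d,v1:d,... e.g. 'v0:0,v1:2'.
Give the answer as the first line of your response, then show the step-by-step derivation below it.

v0:0,v1:0,v2:1,v3:0,v4:0,v5:0,v6:0

step 1: output 1; order=[1]; indeg=(1,0,1,0,0,1,0)
step 2: output 3; order=[1,3]; indeg=(1,0,1,0,0,0,0)
step 3: output 4; order=[1,3,4]; indeg=(1,0,1,0,0,0,0)
step 4: output 5; order=[1,3,4,5]; indeg=(1,0,1,0,0,0,0)
step 5: output 6; order=[1,3,4,5,6]; indeg=(0,0,1,0,0,0,0)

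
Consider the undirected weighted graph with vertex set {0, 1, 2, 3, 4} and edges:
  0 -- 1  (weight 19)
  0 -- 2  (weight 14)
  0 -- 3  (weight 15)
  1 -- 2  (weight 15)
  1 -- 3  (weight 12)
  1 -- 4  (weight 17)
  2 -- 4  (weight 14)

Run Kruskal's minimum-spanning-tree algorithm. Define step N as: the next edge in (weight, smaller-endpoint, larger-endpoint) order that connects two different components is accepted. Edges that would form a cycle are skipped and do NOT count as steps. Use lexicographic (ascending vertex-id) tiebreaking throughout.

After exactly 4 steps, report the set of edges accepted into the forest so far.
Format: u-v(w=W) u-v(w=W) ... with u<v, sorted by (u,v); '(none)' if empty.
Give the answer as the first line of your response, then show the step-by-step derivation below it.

0-2(w=14) 0-3(w=15) 1-3(w=12) 2-4(w=14)

step 1: add edge 1-3 (w=12); MST = {1-3(w=12)}
step 2: add edge 0-2 (w=14); MST = {0-2(w=14) 1-3(w=12)}
step 3: add edge 2-4 (w=14); MST = {0-2(w=14) 1-3(w=12) 2-4(w=14)}
step 4: add edge 0-3 (w=15); MST = {0-2(w=14) 0-3(w=15) 1-3(w=12) 2-4(w=14)}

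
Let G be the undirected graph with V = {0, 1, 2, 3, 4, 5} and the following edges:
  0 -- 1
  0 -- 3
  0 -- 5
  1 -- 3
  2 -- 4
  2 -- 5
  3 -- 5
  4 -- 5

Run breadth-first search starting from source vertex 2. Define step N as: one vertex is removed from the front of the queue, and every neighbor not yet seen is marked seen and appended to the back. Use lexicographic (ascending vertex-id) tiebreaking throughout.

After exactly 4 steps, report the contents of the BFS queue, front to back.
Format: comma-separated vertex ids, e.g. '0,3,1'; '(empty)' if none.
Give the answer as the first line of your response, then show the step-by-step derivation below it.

3,1

step 1: dequeue 2; queue=[4,5]; order=2
step 2: dequeue 4; queue=[5]; order=2,4
step 3: dequeue 5; queue=[0,3]; order=2,4,5
step 4: dequeue 0; queue=[3,1]; order=2,4,5,0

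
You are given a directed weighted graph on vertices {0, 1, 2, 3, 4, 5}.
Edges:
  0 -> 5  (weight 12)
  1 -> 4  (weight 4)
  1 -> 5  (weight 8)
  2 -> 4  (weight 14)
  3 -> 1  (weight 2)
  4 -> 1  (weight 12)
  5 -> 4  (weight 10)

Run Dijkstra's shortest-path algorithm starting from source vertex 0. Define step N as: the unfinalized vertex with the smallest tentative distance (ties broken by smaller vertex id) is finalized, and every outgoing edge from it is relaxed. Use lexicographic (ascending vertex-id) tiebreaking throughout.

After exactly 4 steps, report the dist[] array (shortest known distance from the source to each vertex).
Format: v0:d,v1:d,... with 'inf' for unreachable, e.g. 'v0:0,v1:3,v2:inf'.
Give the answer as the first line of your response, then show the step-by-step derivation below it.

v0:0,v1:34,v2:inf,v3:inf,v4:22,v5:12

step 1: dist = v0:0,v1:inf,v2:inf,v3:inf,v4:inf,v5:12
step 2: dist = v0:0,v1:inf,v2:inf,v3:inf,v4:22,v5:12
step 3: dist = v0:0,v1:34,v2:inf,v3:inf,v4:22,v5:12
step 4: dist = v0:0,v1:34,v2:inf,v3:inf,v4:22,v5:12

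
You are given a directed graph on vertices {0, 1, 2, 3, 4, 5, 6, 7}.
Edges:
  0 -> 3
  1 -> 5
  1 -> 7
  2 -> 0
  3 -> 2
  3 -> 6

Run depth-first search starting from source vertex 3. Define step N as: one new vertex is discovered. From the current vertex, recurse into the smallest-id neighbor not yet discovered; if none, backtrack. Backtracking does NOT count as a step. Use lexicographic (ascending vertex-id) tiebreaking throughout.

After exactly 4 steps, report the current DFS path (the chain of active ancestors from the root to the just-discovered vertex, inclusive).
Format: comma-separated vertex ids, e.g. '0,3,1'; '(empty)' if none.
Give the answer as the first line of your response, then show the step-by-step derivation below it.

3,6

step 1: discover 3; path=3; order=3
step 2: discover 2; path=3>2; order=3,2
step 3: discover 0; path=3>2>0; order=3,2,0
step 4: discover 6; path=3>6; order=3,2,0,6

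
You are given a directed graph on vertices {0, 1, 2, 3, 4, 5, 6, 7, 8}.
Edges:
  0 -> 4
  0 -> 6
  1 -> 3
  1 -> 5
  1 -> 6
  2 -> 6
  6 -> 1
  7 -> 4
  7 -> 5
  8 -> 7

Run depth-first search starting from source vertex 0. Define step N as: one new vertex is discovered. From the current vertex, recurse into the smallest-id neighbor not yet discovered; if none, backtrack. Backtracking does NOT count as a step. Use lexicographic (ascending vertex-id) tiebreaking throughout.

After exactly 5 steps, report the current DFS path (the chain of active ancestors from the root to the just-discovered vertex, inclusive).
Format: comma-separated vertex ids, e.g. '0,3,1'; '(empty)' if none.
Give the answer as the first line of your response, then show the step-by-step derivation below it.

0,6,1,3

step 1: discover 0; path=0; order=0
step 2: discover 4; path=0>4; order=0,4
step 3: discover 6; path=0>6; order=0,4,6
step 4: discover 1; path=0>6>1; order=0,4,6,1
step 5: discover 3; path=0>6>1>3; order=0,4,6,1,3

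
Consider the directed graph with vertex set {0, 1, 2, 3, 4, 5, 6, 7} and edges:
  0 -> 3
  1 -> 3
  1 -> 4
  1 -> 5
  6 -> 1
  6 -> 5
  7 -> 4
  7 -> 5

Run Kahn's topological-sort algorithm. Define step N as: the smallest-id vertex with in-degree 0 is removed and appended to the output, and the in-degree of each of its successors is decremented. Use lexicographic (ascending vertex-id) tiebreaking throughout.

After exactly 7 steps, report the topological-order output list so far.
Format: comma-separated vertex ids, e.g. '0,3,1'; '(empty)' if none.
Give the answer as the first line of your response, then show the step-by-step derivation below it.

0,2,6,1,3,7,4

step 1: output 0; order=[0]; indeg=(0,1,0,1,2,3,0,0)
step 2: output 2; order=[0,2]; indeg=(0,1,0,1,2,3,0,0)
step 3: output 6; order=[0,2,6]; indeg=(0,0,0,1,2,2,0,0)
step 4: output 1; order=[0,2,6,1]; indeg=(0,0,0,0,1,1,0,0)
step 5: output 3; order=[0,2,6,1,3]; indeg=(0,0,0,0,1,1,0,0)
step 6: output 7; order=[0,2,6,1,3,7]; indeg=(0,0,0,0,0,0,0,0)
step 7: output 4; order=[0,2,6,1,3,7,4]; indeg=(0,0,0,0,0,0,0,0)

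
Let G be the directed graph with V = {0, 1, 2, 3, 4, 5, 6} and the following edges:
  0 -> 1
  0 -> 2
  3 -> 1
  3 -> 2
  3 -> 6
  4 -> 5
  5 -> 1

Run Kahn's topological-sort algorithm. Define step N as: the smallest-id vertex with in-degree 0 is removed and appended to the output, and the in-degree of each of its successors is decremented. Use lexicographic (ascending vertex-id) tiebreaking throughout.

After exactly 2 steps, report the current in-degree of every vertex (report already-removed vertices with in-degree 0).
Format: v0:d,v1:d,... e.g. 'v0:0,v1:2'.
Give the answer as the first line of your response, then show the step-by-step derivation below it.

v0:0,v1:1,v2:0,v3:0,v4:0,v5:1,v6:0

step 1: output 0; order=[0]; indeg=(0,2,1,0,0,1,1)
step 2: output 3; order=[0,3]; indeg=(0,1,0,0,0,1,0)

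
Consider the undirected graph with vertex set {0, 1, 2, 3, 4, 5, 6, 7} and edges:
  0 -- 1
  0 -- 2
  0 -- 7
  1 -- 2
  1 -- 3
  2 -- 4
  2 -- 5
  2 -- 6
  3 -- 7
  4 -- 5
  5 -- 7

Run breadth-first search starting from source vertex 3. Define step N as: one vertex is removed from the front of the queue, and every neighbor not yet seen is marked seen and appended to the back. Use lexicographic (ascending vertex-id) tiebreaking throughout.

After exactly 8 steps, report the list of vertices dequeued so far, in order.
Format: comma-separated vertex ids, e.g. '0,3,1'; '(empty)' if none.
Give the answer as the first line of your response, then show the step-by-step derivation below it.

3,1,7,0,2,5,4,6

step 1: dequeue 3; queue=[1,7]; order=3
step 2: dequeue 1; queue=[7,0,2]; order=3,1
step 3: dequeue 7; queue=[0,2,5]; order=3,1,7
step 4: dequeue 0; queue=[2,5]; order=3,1,7,0
step 5: dequeue 2; queue=[5,4,6]; order=3,1,7,0,2
step 6: dequeue 5; queue=[4,6]; order=3,1,7,0,2,5
step 7: dequeue 4; queue=[6]; order=3,1,7,0,2,5,4
step 8: dequeue 6; queue=[(empty)]; order=3,1,7,0,2,5,4,6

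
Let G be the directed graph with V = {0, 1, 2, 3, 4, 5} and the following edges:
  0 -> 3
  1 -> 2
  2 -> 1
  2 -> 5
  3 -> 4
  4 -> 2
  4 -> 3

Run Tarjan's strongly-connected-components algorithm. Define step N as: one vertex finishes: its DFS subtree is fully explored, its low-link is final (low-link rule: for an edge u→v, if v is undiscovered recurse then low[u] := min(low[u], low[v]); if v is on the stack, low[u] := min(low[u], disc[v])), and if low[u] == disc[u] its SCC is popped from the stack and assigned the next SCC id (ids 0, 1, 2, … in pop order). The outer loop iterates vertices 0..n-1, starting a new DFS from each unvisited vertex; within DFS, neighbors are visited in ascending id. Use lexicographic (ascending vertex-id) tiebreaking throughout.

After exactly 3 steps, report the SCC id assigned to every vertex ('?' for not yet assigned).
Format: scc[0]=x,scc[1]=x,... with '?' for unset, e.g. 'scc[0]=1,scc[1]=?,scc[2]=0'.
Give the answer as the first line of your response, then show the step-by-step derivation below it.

scc[0]=?,scc[1]=1,scc[2]=1,scc[3]=?,scc[4]=?,scc[5]=0

step 1: low=(low[0]=0,low[1]=3,low[2]=3,low[3]=1,low[4]=2,low[5]=?); scc=(scc[0]=?,scc[1]=?,scc[2]=?,scc[3]=?,scc[4]=?,scc[5]=?)
step 2: low=(low[0]=0,low[1]=3,low[2]=3,low[3]=1,low[4]=2,low[5]=5); scc=(scc[0]=?,scc[1]=?,scc[2]=?,scc[3]=?,scc[4]=?,scc[5]=0)
step 3: low=(low[0]=0,low[1]=3,low[2]=3,low[3]=1,low[4]=2,low[5]=5); scc=(scc[0]=?,scc[1]=1,scc[2]=1,scc[3]=?,scc[4]=?,scc[5]=0)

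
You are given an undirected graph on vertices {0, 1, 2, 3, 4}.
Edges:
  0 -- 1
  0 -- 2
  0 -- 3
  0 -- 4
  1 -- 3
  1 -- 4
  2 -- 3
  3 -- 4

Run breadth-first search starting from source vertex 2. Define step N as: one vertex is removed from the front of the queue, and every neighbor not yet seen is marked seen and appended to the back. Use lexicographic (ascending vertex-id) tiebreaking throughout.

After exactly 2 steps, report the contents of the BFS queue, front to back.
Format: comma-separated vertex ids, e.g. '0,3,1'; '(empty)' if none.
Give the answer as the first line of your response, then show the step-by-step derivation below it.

3,1,4

step 1: dequeue 2; queue=[0,3]; order=2
step 2: dequeue 0; queue=[3,1,4]; order=2,0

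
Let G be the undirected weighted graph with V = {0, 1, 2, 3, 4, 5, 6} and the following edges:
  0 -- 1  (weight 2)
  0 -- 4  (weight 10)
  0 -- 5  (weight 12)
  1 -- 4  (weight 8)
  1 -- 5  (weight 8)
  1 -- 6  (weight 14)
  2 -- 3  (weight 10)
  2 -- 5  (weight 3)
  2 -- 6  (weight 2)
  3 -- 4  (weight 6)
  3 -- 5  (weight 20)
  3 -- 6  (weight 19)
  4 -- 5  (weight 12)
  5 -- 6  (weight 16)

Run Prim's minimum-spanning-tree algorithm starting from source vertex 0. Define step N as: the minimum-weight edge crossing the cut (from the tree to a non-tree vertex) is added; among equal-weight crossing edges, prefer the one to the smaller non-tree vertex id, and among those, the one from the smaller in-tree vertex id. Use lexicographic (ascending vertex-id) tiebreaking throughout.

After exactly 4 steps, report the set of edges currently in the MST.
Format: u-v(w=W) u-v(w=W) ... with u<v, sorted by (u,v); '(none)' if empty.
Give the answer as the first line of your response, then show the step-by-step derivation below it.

0-1(w=2) 1-4(w=8) 1-5(w=8) 3-4(w=6)

step 1: add edge 0-1 (w=2); MST = {0-1(w=2)}
step 2: add edge 1-4 (w=8); MST = {0-1(w=2) 1-4(w=8)}
step 3: add edge 3-4 (w=6); MST = {0-1(w=2) 1-4(w=8) 3-4(w=6)}
step 4: add edge 1-5 (w=8); MST = {0-1(w=2) 1-4(w=8) 1-5(w=8) 3-4(w=6)}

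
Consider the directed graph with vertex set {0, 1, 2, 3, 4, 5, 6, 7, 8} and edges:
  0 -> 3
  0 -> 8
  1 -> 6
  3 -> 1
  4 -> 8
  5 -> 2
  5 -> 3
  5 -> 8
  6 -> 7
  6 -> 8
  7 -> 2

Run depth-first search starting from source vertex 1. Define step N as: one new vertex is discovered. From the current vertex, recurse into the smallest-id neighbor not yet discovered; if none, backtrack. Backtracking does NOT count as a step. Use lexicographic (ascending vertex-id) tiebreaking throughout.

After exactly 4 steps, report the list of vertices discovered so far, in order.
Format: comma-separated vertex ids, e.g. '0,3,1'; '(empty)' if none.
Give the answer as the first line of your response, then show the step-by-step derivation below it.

1,6,7,2

step 1: discover 1; path=1; order=1
step 2: discover 6; path=1>6; order=1,6
step 3: discover 7; path=1>6>7; order=1,6,7
step 4: discover 2; path=1>6>7>2; order=1,6,7,2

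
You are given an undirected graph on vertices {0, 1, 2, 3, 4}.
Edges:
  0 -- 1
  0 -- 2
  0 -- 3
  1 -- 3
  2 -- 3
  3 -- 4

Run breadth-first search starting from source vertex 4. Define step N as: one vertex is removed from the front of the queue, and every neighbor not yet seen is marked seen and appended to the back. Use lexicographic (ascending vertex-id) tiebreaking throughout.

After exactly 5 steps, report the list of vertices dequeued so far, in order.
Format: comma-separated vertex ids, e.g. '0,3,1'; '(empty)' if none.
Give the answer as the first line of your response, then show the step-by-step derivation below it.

4,3,0,1,2

step 1: dequeue 4; queue=[3]; order=4
step 2: dequeue 3; queue=[0,1,2]; order=4,3
step 3: dequeue 0; queue=[1,2]; order=4,3,0
step 4: dequeue 1; queue=[2]; order=4,3,0,1
step 5: dequeue 2; queue=[(empty)]; order=4,3,0,1,2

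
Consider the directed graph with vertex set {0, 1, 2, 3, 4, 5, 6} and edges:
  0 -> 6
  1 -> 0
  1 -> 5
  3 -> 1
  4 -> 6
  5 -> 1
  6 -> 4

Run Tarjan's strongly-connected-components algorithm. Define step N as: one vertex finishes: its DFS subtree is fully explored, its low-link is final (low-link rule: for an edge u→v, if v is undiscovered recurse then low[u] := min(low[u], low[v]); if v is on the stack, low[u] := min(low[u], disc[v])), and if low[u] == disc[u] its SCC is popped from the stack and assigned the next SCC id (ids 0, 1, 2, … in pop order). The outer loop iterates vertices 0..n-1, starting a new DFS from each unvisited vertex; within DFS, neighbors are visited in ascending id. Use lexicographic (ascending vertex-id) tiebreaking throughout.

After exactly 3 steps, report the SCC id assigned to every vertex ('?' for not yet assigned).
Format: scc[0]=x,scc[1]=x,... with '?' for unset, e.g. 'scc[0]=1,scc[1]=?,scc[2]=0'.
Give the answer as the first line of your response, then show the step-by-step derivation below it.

scc[0]=1,scc[1]=?,scc[2]=?,scc[3]=?,scc[4]=0,scc[5]=?,scc[6]=0

step 1: low=(low[0]=0,low[1]=?,low[2]=?,low[3]=?,low[4]=1,low[5]=?,low[6]=1); scc=(scc[0]=?,scc[1]=?,scc[2]=?,scc[3]=?,scc[4]=?,scc[5]=?,scc[6]=?)
step 2: low=(low[0]=0,low[1]=?,low[2]=?,low[3]=?,low[4]=1,low[5]=?,low[6]=1); scc=(scc[0]=?,scc[1]=?,scc[2]=?,scc[3]=?,scc[4]=0,scc[5]=?,scc[6]=0)
step 3: low=(low[0]=0,low[1]=?,low[2]=?,low[3]=?,low[4]=1,low[5]=?,low[6]=1); scc=(scc[0]=1,scc[1]=?,scc[2]=?,scc[3]=?,scc[4]=0,scc[5]=?,scc[6]=0)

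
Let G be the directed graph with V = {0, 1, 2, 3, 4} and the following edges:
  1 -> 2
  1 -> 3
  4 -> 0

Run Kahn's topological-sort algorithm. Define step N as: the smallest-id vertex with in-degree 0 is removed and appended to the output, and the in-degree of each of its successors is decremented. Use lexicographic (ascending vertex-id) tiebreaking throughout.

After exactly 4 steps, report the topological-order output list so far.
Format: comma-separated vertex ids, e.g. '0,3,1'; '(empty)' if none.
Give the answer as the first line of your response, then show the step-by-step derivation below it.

1,2,3,4

step 1: output 1; order=[1]; indeg=(1,0,0,0,0)
step 2: output 2; order=[1,2]; indeg=(1,0,0,0,0)
step 3: output 3; order=[1,2,3]; indeg=(1,0,0,0,0)
step 4: output 4; order=[1,2,3,4]; indeg=(0,0,0,0,0)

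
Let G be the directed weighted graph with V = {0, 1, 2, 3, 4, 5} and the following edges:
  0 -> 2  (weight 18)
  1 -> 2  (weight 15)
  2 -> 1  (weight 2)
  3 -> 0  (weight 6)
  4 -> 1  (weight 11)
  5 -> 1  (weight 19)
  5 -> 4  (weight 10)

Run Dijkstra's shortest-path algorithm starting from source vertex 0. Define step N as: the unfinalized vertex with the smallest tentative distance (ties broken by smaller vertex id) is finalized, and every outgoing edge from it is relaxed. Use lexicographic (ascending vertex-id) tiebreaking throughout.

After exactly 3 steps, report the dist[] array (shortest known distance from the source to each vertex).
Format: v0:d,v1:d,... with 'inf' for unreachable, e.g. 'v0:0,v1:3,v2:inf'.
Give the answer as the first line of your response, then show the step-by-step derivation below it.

v0:0,v1:20,v2:18,v3:inf,v4:inf,v5:inf

step 1: dist = v0:0,v1:inf,v2:18,v3:inf,v4:inf,v5:inf
step 2: dist = v0:0,v1:20,v2:18,v3:inf,v4:inf,v5:inf
step 3: dist = v0:0,v1:20,v2:18,v3:inf,v4:inf,v5:inf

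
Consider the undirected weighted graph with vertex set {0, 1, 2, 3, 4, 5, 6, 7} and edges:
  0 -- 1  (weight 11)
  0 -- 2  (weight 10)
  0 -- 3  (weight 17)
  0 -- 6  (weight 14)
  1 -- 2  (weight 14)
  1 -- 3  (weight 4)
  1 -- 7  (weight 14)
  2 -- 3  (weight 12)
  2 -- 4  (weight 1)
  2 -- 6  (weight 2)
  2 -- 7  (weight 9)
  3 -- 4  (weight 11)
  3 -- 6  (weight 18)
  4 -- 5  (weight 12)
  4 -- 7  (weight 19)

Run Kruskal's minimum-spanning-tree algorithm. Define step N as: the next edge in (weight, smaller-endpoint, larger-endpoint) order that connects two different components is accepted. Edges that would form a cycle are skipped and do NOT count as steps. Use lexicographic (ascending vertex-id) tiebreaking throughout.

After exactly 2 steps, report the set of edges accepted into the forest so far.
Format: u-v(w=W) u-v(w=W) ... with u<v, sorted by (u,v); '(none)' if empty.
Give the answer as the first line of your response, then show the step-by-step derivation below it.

2-4(w=1) 2-6(w=2)

step 1: add edge 2-4 (w=1); MST = {2-4(w=1)}
step 2: add edge 2-6 (w=2); MST = {2-4(w=1) 2-6(w=2)}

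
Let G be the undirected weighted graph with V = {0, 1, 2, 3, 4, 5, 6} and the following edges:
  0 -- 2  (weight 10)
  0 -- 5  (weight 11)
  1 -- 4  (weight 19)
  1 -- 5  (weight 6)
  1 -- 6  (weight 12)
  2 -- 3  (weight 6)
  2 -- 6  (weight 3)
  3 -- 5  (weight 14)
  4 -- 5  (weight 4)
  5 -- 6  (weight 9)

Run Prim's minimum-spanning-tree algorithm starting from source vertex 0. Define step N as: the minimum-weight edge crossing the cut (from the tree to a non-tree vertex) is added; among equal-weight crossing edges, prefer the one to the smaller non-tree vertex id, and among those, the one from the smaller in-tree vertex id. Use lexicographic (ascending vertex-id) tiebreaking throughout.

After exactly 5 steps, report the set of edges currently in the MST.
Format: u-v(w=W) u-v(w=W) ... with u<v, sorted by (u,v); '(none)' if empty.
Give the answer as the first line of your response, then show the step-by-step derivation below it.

0-2(w=10) 2-3(w=6) 2-6(w=3) 4-5(w=4) 5-6(w=9)

step 1: add edge 0-2 (w=10); MST = {0-2(w=10)}
step 2: add edge 2-6 (w=3); MST = {0-2(w=10) 2-6(w=3)}
step 3: add edge 2-3 (w=6); MST = {0-2(w=10) 2-3(w=6) 2-6(w=3)}
step 4: add edge 5-6 (w=9); MST = {0-2(w=10) 2-3(w=6) 2-6(w=3) 5-6(w=9)}
step 5: add edge 4-5 (w=4); MST = {0-2(w=10) 2-3(w=6) 2-6(w=3) 4-5(w=4) 5-6(w=9)}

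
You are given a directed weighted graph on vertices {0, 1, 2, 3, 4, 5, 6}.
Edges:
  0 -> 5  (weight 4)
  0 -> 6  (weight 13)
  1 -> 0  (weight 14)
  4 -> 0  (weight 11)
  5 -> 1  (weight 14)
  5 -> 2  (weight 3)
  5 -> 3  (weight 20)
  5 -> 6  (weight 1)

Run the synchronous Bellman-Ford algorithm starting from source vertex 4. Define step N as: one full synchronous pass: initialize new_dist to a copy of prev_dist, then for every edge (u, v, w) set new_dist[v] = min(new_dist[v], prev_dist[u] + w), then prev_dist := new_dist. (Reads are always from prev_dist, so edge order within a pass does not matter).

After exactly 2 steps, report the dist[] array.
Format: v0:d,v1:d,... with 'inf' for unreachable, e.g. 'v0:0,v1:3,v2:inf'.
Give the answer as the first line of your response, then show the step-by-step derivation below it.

v0:11,v1:inf,v2:inf,v3:inf,v4:0,v5:15,v6:24

step 1: dist = v0:11,v1:inf,v2:inf,v3:inf,v4:0,v5:inf,v6:inf
step 2: dist = v0:11,v1:inf,v2:inf,v3:inf,v4:0,v5:15,v6:24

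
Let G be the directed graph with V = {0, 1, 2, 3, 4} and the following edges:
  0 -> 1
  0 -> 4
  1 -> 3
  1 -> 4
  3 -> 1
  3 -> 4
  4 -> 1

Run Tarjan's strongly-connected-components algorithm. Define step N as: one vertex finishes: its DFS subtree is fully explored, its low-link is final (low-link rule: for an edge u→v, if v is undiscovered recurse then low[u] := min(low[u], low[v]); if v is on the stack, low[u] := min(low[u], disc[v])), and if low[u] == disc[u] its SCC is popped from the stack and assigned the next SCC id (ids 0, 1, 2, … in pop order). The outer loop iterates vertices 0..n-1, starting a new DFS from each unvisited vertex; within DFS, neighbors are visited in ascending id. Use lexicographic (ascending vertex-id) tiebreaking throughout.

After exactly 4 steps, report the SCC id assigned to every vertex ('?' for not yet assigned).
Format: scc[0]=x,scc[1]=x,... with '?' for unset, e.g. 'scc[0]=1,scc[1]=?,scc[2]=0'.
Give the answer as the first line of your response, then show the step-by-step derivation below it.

scc[0]=1,scc[1]=0,scc[2]=?,scc[3]=0,scc[4]=0

step 1: low=(low[0]=0,low[1]=1,low[2]=?,low[3]=1,low[4]=1); scc=(scc[0]=?,scc[1]=?,scc[2]=?,scc[3]=?,scc[4]=?)
step 2: low=(low[0]=0,low[1]=1,low[2]=?,low[3]=1,low[4]=1); scc=(scc[0]=?,scc[1]=?,scc[2]=?,scc[3]=?,scc[4]=?)
step 3: low=(low[0]=0,low[1]=1,low[2]=?,low[3]=1,low[4]=1); scc=(scc[0]=?,scc[1]=0,scc[2]=?,scc[3]=0,scc[4]=0)
step 4: low=(low[0]=0,low[1]=1,low[2]=?,low[3]=1,low[4]=1); scc=(scc[0]=1,scc[1]=0,scc[2]=?,scc[3]=0,scc[4]=0)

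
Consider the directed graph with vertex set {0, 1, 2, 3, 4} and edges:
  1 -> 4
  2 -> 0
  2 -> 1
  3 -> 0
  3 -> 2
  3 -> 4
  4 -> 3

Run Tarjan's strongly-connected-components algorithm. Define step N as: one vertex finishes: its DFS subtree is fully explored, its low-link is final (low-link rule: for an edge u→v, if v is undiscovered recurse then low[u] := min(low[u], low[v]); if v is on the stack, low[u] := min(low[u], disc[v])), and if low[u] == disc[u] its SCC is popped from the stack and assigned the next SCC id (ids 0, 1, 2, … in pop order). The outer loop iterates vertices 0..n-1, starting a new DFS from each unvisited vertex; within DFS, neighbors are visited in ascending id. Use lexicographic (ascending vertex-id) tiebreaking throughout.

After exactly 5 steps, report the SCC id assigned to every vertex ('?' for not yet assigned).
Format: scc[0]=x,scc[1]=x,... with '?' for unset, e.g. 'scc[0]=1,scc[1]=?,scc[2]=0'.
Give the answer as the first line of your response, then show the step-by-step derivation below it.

scc[0]=0,scc[1]=1,scc[2]=1,scc[3]=1,scc[4]=1

step 1: low=(low[0]=0,low[1]=?,low[2]=?,low[3]=?,low[4]=?); scc=(scc[0]=0,scc[1]=?,scc[2]=?,scc[3]=?,scc[4]=?)
step 2: low=(low[0]=0,low[1]=1,low[2]=1,low[3]=3,low[4]=2); scc=(scc[0]=0,scc[1]=?,scc[2]=?,scc[3]=?,scc[4]=?)
step 3: low=(low[0]=0,low[1]=1,low[2]=1,low[3]=1,low[4]=2); scc=(scc[0]=0,scc[1]=?,scc[2]=?,scc[3]=?,scc[4]=?)
step 4: low=(low[0]=0,low[1]=1,low[2]=1,low[3]=1,low[4]=1); scc=(scc[0]=0,scc[1]=?,scc[2]=?,scc[3]=?,scc[4]=?)
step 5: low=(low[0]=0,low[1]=1,low[2]=1,low[3]=1,low[4]=1); scc=(scc[0]=0,scc[1]=1,scc[2]=1,scc[3]=1,scc[4]=1)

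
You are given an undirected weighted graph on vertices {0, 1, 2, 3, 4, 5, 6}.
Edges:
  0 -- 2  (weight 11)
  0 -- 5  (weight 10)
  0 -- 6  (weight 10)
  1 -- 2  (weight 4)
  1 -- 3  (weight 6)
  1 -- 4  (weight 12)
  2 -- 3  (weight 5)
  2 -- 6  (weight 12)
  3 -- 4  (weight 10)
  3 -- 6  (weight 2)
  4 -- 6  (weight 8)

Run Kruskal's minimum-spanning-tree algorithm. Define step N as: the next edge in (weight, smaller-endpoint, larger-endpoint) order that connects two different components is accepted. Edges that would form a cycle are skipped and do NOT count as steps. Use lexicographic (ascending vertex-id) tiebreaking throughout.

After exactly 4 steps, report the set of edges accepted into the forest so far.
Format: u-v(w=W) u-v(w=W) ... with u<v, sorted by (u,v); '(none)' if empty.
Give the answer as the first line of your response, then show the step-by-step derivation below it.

1-2(w=4) 2-3(w=5) 3-6(w=2) 4-6(w=8)

step 1: add edge 3-6 (w=2); MST = {3-6(w=2)}
step 2: add edge 1-2 (w=4); MST = {1-2(w=4) 3-6(w=2)}
step 3: add edge 2-3 (w=5); MST = {1-2(w=4) 2-3(w=5) 3-6(w=2)}
step 4: add edge 4-6 (w=8); MST = {1-2(w=4) 2-3(w=5) 3-6(w=2) 4-6(w=8)}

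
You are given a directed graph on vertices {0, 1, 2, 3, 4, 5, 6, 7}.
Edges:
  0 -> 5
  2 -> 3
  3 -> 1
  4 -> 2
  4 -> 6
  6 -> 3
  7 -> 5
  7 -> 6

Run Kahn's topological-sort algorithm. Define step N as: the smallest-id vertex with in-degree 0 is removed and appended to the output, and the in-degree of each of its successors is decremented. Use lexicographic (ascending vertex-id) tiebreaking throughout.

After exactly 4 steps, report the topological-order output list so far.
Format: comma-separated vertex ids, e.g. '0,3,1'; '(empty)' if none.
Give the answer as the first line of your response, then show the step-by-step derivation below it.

0,4,2,7

step 1: output 0; order=[0]; indeg=(0,1,1,2,0,1,2,0)
step 2: output 4; order=[0,4]; indeg=(0,1,0,2,0,1,1,0)
step 3: output 2; order=[0,4,2]; indeg=(0,1,0,1,0,1,1,0)
step 4: output 7; order=[0,4,2,7]; indeg=(0,1,0,1,0,0,0,0)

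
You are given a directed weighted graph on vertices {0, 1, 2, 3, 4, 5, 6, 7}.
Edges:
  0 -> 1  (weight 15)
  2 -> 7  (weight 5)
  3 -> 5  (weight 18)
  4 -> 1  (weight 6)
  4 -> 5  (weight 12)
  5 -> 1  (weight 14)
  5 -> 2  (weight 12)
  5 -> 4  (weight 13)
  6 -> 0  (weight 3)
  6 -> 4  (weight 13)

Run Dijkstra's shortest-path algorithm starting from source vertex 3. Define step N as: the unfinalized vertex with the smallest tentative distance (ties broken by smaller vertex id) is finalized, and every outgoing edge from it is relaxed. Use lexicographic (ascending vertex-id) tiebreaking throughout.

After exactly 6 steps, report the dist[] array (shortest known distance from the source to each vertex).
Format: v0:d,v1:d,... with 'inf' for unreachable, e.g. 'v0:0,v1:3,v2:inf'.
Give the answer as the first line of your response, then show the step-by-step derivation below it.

v0:inf,v1:32,v2:30,v3:0,v4:31,v5:18,v6:inf,v7:35

step 1: dist = v0:inf,v1:inf,v2:inf,v3:0,v4:inf,v5:18,v6:inf,v7:inf
step 2: dist = v0:inf,v1:32,v2:30,v3:0,v4:31,v5:18,v6:inf,v7:inf
step 3: dist = v0:inf,v1:32,v2:30,v3:0,v4:31,v5:18,v6:inf,v7:35
step 4: dist = v0:inf,v1:32,v2:30,v3:0,v4:31,v5:18,v6:inf,v7:35
step 5: dist = v0:inf,v1:32,v2:30,v3:0,v4:31,v5:18,v6:inf,v7:35
step 6: dist = v0:inf,v1:32,v2:30,v3:0,v4:31,v5:18,v6:inf,v7:35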